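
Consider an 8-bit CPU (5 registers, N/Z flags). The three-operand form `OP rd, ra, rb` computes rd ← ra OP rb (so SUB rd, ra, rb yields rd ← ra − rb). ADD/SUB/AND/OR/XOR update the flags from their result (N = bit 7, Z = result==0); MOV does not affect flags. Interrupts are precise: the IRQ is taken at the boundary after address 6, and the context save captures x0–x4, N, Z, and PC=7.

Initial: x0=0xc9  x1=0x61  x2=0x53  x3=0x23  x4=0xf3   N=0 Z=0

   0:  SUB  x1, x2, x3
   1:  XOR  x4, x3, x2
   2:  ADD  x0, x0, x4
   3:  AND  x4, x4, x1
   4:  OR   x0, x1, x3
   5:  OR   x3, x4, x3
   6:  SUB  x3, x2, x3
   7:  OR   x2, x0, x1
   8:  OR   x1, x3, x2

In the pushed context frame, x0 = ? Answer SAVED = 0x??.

after  0: x0=0xc9 x1=0x30 x2=0x53 x3=0x23 x4=0xf3  N=0 Z=0
after  1: x0=0xc9 x1=0x30 x2=0x53 x3=0x23 x4=0x70  N=0 Z=0
after  2: x0=0x39 x1=0x30 x2=0x53 x3=0x23 x4=0x70  N=0 Z=0
after  3: x0=0x39 x1=0x30 x2=0x53 x3=0x23 x4=0x30  N=0 Z=0
after  4: x0=0x33 x1=0x30 x2=0x53 x3=0x23 x4=0x30  N=0 Z=0
after  5: x0=0x33 x1=0x30 x2=0x53 x3=0x33 x4=0x30  N=0 Z=0
after  6: x0=0x33 x1=0x30 x2=0x53 x3=0x20 x4=0x30  N=0 Z=0
-- IRQ taken; context saved, return-PC = 7 --

SAVED = 0x33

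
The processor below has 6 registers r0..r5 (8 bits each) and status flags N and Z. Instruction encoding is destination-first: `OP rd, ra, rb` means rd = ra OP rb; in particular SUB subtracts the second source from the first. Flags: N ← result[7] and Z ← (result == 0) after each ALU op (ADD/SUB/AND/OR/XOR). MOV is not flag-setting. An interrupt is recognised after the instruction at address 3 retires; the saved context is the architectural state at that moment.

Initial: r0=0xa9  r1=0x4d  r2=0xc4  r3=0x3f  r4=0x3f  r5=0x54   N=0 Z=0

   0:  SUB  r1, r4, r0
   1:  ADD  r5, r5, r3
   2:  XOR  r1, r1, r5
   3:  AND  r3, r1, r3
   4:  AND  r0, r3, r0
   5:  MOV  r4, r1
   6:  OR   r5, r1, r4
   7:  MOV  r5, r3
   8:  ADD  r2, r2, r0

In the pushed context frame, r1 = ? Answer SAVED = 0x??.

after  0: r0=0xa9 r1=0x96 r2=0xc4 r3=0x3f r4=0x3f r5=0x54  N=1 Z=0
after  1: r0=0xa9 r1=0x96 r2=0xc4 r3=0x3f r4=0x3f r5=0x93  N=1 Z=0
after  2: r0=0xa9 r1=0x05 r2=0xc4 r3=0x3f r4=0x3f r5=0x93  N=0 Z=0
after  3: r0=0xa9 r1=0x05 r2=0xc4 r3=0x05 r4=0x3f r5=0x93  N=0 Z=0
-- IRQ taken; context saved, return-PC = 4 --

SAVED = 0x05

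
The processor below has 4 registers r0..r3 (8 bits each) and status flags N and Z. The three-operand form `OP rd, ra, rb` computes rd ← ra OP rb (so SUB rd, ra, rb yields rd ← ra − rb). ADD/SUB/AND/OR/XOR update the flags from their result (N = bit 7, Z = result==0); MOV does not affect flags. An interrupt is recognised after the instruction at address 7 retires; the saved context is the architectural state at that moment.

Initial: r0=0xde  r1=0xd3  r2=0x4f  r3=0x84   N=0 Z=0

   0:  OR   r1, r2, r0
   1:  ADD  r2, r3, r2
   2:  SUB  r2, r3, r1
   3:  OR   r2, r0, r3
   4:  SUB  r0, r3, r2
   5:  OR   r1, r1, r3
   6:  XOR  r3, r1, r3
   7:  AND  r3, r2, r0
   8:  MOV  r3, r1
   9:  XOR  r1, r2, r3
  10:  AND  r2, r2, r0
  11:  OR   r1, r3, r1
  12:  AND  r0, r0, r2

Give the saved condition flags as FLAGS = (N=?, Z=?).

FLAGS = (N=1, Z=0)

after  0: r0=0xde r1=0xdf r2=0x4f r3=0x84  N=1 Z=0
after  1: r0=0xde r1=0xdf r2=0xd3 r3=0x84  N=1 Z=0
after  2: r0=0xde r1=0xdf r2=0xa5 r3=0x84  N=1 Z=0
after  3: r0=0xde r1=0xdf r2=0xde r3=0x84  N=1 Z=0
after  4: r0=0xa6 r1=0xdf r2=0xde r3=0x84  N=1 Z=0
after  5: r0=0xa6 r1=0xdf r2=0xde r3=0x84  N=1 Z=0
after  6: r0=0xa6 r1=0xdf r2=0xde r3=0x5b  N=0 Z=0
after  7: r0=0xa6 r1=0xdf r2=0xde r3=0x86  N=1 Z=0
-- IRQ taken; context saved, return-PC = 8 --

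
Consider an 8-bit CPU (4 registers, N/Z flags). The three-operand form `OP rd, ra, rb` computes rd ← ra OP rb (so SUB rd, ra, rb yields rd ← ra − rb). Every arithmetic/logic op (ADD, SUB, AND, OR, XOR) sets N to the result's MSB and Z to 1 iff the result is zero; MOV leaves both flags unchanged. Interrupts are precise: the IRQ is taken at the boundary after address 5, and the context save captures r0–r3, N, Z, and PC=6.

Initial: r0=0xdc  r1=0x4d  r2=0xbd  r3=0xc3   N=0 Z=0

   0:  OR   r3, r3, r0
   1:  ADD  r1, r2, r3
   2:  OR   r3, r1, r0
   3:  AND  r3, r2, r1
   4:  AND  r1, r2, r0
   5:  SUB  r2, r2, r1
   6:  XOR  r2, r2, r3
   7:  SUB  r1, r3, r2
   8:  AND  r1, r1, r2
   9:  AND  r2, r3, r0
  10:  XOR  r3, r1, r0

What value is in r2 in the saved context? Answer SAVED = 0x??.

after  0: r0=0xdc r1=0x4d r2=0xbd r3=0xdf  N=1 Z=0
after  1: r0=0xdc r1=0x9c r2=0xbd r3=0xdf  N=1 Z=0
after  2: r0=0xdc r1=0x9c r2=0xbd r3=0xdc  N=1 Z=0
after  3: r0=0xdc r1=0x9c r2=0xbd r3=0x9c  N=1 Z=0
after  4: r0=0xdc r1=0x9c r2=0xbd r3=0x9c  N=1 Z=0
after  5: r0=0xdc r1=0x9c r2=0x21 r3=0x9c  N=0 Z=0
-- IRQ taken; context saved, return-PC = 6 --

SAVED = 0x21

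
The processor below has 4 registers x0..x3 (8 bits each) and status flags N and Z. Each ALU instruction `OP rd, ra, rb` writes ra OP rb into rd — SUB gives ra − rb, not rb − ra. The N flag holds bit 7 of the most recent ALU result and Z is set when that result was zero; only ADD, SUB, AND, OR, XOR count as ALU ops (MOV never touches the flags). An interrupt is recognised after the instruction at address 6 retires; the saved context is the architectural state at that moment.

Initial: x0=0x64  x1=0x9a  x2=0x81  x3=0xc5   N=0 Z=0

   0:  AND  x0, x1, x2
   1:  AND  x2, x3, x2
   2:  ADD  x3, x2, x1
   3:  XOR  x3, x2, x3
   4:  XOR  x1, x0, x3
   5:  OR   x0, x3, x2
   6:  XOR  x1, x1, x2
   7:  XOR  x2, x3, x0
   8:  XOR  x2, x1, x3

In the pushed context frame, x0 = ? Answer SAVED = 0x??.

after  0: x0=0x80 x1=0x9a x2=0x81 x3=0xc5  N=1 Z=0
after  1: x0=0x80 x1=0x9a x2=0x81 x3=0xc5  N=1 Z=0
after  2: x0=0x80 x1=0x9a x2=0x81 x3=0x1b  N=0 Z=0
after  3: x0=0x80 x1=0x9a x2=0x81 x3=0x9a  N=1 Z=0
after  4: x0=0x80 x1=0x1a x2=0x81 x3=0x9a  N=0 Z=0
after  5: x0=0x9b x1=0x1a x2=0x81 x3=0x9a  N=1 Z=0
after  6: x0=0x9b x1=0x9b x2=0x81 x3=0x9a  N=1 Z=0
-- IRQ taken; context saved, return-PC = 7 --

SAVED = 0x9b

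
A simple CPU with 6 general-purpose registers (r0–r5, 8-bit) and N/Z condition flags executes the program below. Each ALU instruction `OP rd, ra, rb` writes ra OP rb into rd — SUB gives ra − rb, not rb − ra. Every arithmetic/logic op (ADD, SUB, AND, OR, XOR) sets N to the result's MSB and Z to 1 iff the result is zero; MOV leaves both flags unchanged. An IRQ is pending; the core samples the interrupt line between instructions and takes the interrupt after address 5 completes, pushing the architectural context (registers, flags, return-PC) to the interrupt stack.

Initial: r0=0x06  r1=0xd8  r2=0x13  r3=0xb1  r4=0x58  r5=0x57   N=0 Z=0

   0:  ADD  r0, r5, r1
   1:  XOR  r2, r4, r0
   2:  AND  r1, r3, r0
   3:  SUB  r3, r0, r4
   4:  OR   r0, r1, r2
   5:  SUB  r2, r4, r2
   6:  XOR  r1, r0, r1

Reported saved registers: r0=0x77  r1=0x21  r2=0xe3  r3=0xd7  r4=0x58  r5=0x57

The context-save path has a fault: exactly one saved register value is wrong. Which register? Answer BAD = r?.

BAD = r2

after  0: r0=0x2f r1=0xd8 r2=0x13 r3=0xb1 r4=0x58 r5=0x57  N=0 Z=0
after  1: r0=0x2f r1=0xd8 r2=0x77 r3=0xb1 r4=0x58 r5=0x57  N=0 Z=0
after  2: r0=0x2f r1=0x21 r2=0x77 r3=0xb1 r4=0x58 r5=0x57  N=0 Z=0
after  3: r0=0x2f r1=0x21 r2=0x77 r3=0xd7 r4=0x58 r5=0x57  N=1 Z=0
after  4: r0=0x77 r1=0x21 r2=0x77 r3=0xd7 r4=0x58 r5=0x57  N=0 Z=0
after  5: r0=0x77 r1=0x21 r2=0xe1 r3=0xd7 r4=0x58 r5=0x57  N=1 Z=0
-- IRQ taken; context saved, return-PC = 6 --
mismatch: r2: reported 0xe3 vs actual 0xe1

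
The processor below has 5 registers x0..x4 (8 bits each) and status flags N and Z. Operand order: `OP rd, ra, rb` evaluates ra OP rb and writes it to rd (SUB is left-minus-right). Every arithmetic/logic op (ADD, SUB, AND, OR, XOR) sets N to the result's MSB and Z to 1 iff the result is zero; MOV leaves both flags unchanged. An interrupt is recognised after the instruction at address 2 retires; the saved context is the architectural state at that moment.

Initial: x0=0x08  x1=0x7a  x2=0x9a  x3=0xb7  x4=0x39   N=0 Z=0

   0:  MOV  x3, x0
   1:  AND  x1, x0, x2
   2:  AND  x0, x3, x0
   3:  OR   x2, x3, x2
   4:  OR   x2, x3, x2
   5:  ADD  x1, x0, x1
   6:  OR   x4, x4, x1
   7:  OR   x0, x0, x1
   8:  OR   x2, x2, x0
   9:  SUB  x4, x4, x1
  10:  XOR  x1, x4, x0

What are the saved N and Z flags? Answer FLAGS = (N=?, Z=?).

after  0: x0=0x08 x1=0x7a x2=0x9a x3=0x08 x4=0x39  N=0 Z=0
after  1: x0=0x08 x1=0x08 x2=0x9a x3=0x08 x4=0x39  N=0 Z=0
after  2: x0=0x08 x1=0x08 x2=0x9a x3=0x08 x4=0x39  N=0 Z=0
-- IRQ taken; context saved, return-PC = 3 --

FLAGS = (N=0, Z=0)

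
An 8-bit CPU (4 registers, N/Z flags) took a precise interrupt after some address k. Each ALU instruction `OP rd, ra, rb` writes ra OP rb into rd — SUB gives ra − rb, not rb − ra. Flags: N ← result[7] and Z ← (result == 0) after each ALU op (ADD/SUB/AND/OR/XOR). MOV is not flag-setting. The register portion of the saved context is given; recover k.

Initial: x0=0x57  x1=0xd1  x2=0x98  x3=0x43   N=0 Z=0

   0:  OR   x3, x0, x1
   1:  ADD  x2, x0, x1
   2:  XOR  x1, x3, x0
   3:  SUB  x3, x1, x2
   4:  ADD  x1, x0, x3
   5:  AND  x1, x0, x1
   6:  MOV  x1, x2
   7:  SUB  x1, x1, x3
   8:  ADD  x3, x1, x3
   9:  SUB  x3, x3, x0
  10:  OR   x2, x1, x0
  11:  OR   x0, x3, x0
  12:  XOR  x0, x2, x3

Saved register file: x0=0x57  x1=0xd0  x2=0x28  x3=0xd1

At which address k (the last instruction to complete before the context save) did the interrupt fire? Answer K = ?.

after  0: x0=0x57 x1=0xd1 x2=0x98 x3=0xd7  N=1 Z=0
after  1: x0=0x57 x1=0xd1 x2=0x28 x3=0xd7  N=0 Z=0
after  2: x0=0x57 x1=0x80 x2=0x28 x3=0xd7  N=1 Z=0
after  3: x0=0x57 x1=0x80 x2=0x28 x3=0x58  N=0 Z=0
after  4: x0=0x57 x1=0xaf x2=0x28 x3=0x58  N=1 Z=0
after  5: x0=0x57 x1=0x07 x2=0x28 x3=0x58  N=0 Z=0
after  6: x0=0x57 x1=0x28 x2=0x28 x3=0x58  N=0 Z=0
after  7: x0=0x57 x1=0xd0 x2=0x28 x3=0x58  N=1 Z=0
after  8: x0=0x57 x1=0xd0 x2=0x28 x3=0x28  N=0 Z=0
after  9: x0=0x57 x1=0xd0 x2=0x28 x3=0xd1  N=1 Z=0
-- IRQ taken; context saved, return-PC = 10 --

K = 9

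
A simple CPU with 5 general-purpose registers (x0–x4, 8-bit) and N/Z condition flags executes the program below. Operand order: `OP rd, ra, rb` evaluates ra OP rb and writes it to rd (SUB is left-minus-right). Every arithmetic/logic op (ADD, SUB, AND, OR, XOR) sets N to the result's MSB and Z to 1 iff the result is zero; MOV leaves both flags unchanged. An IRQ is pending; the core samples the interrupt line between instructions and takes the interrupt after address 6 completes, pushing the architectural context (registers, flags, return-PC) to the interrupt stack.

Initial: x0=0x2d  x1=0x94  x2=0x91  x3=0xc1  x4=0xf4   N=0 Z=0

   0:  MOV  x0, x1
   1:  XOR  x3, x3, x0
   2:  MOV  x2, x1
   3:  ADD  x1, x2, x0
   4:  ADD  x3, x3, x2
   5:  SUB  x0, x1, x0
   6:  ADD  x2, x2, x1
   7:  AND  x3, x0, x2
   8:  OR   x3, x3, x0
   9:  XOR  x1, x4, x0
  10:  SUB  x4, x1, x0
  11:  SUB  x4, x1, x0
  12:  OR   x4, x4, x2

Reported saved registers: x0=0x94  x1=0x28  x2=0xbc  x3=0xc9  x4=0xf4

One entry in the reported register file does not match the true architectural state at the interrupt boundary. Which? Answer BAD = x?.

after  0: x0=0x94 x1=0x94 x2=0x91 x3=0xc1 x4=0xf4  N=0 Z=0
after  1: x0=0x94 x1=0x94 x2=0x91 x3=0x55 x4=0xf4  N=0 Z=0
after  2: x0=0x94 x1=0x94 x2=0x94 x3=0x55 x4=0xf4  N=0 Z=0
after  3: x0=0x94 x1=0x28 x2=0x94 x3=0x55 x4=0xf4  N=0 Z=0
after  4: x0=0x94 x1=0x28 x2=0x94 x3=0xe9 x4=0xf4  N=1 Z=0
after  5: x0=0x94 x1=0x28 x2=0x94 x3=0xe9 x4=0xf4  N=1 Z=0
after  6: x0=0x94 x1=0x28 x2=0xbc x3=0xe9 x4=0xf4  N=1 Z=0
-- IRQ taken; context saved, return-PC = 7 --
mismatch: x3: reported 0xc9 vs actual 0xe9

BAD = x3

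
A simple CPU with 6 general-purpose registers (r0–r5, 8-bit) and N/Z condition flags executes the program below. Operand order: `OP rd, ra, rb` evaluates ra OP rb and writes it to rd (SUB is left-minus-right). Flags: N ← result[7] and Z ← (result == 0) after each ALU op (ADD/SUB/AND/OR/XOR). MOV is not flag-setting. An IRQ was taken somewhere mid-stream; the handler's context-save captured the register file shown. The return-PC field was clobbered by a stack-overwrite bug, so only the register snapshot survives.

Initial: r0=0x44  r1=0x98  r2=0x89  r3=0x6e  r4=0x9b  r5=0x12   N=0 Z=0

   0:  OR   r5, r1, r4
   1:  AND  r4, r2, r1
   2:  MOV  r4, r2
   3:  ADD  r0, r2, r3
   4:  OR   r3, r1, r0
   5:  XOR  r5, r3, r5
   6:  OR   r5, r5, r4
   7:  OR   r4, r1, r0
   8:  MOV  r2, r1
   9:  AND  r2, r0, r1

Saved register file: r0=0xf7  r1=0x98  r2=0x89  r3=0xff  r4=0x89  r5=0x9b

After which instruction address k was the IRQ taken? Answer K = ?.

after  0: r0=0x44 r1=0x98 r2=0x89 r3=0x6e r4=0x9b r5=0x9b  N=1 Z=0
after  1: r0=0x44 r1=0x98 r2=0x89 r3=0x6e r4=0x88 r5=0x9b  N=1 Z=0
after  2: r0=0x44 r1=0x98 r2=0x89 r3=0x6e r4=0x89 r5=0x9b  N=1 Z=0
after  3: r0=0xf7 r1=0x98 r2=0x89 r3=0x6e r4=0x89 r5=0x9b  N=1 Z=0
after  4: r0=0xf7 r1=0x98 r2=0x89 r3=0xff r4=0x89 r5=0x9b  N=1 Z=0
-- IRQ taken; context saved, return-PC = 5 --

K = 4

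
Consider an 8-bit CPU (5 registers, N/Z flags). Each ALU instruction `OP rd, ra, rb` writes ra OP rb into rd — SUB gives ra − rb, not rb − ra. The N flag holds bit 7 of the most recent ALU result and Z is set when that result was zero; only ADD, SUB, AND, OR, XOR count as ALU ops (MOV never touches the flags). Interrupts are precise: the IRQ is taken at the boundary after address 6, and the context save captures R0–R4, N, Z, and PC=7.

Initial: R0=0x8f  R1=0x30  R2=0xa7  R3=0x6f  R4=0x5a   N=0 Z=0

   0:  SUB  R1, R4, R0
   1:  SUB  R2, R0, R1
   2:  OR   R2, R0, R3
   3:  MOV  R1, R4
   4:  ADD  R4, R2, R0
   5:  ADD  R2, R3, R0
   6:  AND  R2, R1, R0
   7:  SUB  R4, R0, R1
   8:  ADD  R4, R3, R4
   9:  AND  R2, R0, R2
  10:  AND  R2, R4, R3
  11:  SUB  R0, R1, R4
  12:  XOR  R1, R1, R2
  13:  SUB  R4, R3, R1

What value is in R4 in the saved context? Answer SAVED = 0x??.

SAVED = 0x7e

after  0: R0=0x8f R1=0xcb R2=0xa7 R3=0x6f R4=0x5a  N=1 Z=0
after  1: R0=0x8f R1=0xcb R2=0xc4 R3=0x6f R4=0x5a  N=1 Z=0
after  2: R0=0x8f R1=0xcb R2=0xef R3=0x6f R4=0x5a  N=1 Z=0
after  3: R0=0x8f R1=0x5a R2=0xef R3=0x6f R4=0x5a  N=1 Z=0
after  4: R0=0x8f R1=0x5a R2=0xef R3=0x6f R4=0x7e  N=0 Z=0
after  5: R0=0x8f R1=0x5a R2=0xfe R3=0x6f R4=0x7e  N=1 Z=0
after  6: R0=0x8f R1=0x5a R2=0x0a R3=0x6f R4=0x7e  N=0 Z=0
-- IRQ taken; context saved, return-PC = 7 --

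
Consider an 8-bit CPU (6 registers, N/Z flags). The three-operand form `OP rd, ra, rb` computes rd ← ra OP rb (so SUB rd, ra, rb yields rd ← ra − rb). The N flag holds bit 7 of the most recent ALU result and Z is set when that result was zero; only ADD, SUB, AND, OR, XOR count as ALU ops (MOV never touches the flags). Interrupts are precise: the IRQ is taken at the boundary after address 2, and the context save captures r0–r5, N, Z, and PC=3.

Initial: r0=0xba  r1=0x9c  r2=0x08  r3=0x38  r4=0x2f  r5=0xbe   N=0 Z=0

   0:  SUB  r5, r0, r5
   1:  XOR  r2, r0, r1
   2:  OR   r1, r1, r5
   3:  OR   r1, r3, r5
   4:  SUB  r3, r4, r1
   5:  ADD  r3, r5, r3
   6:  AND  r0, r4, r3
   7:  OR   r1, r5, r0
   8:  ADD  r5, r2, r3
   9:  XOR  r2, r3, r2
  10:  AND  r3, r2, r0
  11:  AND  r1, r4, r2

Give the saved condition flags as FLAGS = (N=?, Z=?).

after  0: r0=0xba r1=0x9c r2=0x08 r3=0x38 r4=0x2f r5=0xfc  N=1 Z=0
after  1: r0=0xba r1=0x9c r2=0x26 r3=0x38 r4=0x2f r5=0xfc  N=0 Z=0
after  2: r0=0xba r1=0xfc r2=0x26 r3=0x38 r4=0x2f r5=0xfc  N=1 Z=0
-- IRQ taken; context saved, return-PC = 3 --

FLAGS = (N=1, Z=0)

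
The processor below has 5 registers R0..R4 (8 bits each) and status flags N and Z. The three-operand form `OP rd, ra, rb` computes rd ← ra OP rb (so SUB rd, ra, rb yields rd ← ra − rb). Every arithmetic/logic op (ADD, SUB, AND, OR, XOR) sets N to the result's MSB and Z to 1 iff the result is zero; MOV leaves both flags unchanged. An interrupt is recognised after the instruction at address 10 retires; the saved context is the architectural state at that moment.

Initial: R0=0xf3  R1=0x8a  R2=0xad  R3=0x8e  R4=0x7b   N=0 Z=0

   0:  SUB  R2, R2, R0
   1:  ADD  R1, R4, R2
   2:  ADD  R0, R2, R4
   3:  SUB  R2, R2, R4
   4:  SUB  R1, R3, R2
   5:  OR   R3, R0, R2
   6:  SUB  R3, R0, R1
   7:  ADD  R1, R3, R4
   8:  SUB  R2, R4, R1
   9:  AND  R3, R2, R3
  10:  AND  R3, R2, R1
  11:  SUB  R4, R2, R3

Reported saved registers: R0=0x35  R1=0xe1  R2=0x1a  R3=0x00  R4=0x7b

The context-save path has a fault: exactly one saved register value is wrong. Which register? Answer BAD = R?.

after  0: R0=0xf3 R1=0x8a R2=0xba R3=0x8e R4=0x7b  N=1 Z=0
after  1: R0=0xf3 R1=0x35 R2=0xba R3=0x8e R4=0x7b  N=0 Z=0
after  2: R0=0x35 R1=0x35 R2=0xba R3=0x8e R4=0x7b  N=0 Z=0
after  3: R0=0x35 R1=0x35 R2=0x3f R3=0x8e R4=0x7b  N=0 Z=0
after  4: R0=0x35 R1=0x4f R2=0x3f R3=0x8e R4=0x7b  N=0 Z=0
after  5: R0=0x35 R1=0x4f R2=0x3f R3=0x3f R4=0x7b  N=0 Z=0
after  6: R0=0x35 R1=0x4f R2=0x3f R3=0xe6 R4=0x7b  N=1 Z=0
after  7: R0=0x35 R1=0x61 R2=0x3f R3=0xe6 R4=0x7b  N=0 Z=0
after  8: R0=0x35 R1=0x61 R2=0x1a R3=0xe6 R4=0x7b  N=0 Z=0
after  9: R0=0x35 R1=0x61 R2=0x1a R3=0x02 R4=0x7b  N=0 Z=0
after 10: R0=0x35 R1=0x61 R2=0x1a R3=0x00 R4=0x7b  N=0 Z=1
-- IRQ taken; context saved, return-PC = 11 --
mismatch: R1: reported 0xe1 vs actual 0x61

BAD = R1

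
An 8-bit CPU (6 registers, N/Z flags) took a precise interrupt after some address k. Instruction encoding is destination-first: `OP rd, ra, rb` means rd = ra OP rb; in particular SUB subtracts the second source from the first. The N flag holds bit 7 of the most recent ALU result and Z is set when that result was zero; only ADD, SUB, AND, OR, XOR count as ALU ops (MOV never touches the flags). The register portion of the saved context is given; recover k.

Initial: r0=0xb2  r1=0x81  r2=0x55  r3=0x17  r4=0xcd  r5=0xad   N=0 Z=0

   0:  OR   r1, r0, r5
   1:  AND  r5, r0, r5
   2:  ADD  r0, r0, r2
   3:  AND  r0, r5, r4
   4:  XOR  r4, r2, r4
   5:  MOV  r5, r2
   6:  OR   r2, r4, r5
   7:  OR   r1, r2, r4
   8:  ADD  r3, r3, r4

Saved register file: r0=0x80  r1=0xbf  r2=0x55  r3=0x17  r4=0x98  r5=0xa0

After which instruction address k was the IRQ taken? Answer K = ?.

K = 4

after  0: r0=0xb2 r1=0xbf r2=0x55 r3=0x17 r4=0xcd r5=0xad  N=1 Z=0
after  1: r0=0xb2 r1=0xbf r2=0x55 r3=0x17 r4=0xcd r5=0xa0  N=1 Z=0
after  2: r0=0x07 r1=0xbf r2=0x55 r3=0x17 r4=0xcd r5=0xa0  N=0 Z=0
after  3: r0=0x80 r1=0xbf r2=0x55 r3=0x17 r4=0xcd r5=0xa0  N=1 Z=0
after  4: r0=0x80 r1=0xbf r2=0x55 r3=0x17 r4=0x98 r5=0xa0  N=1 Z=0
-- IRQ taken; context saved, return-PC = 5 --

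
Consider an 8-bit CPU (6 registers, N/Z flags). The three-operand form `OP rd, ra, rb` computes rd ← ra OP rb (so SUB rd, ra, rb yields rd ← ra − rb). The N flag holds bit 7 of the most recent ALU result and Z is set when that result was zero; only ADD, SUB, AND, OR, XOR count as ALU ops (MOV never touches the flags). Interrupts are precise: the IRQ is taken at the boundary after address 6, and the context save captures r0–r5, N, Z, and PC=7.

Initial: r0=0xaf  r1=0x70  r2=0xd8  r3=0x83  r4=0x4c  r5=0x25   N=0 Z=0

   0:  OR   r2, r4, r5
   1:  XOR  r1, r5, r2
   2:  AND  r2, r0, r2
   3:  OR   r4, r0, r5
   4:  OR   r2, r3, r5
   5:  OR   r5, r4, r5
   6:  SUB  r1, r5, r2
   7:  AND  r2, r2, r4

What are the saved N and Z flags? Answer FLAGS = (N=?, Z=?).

after  0: r0=0xaf r1=0x70 r2=0x6d r3=0x83 r4=0x4c r5=0x25  N=0 Z=0
after  1: r0=0xaf r1=0x48 r2=0x6d r3=0x83 r4=0x4c r5=0x25  N=0 Z=0
after  2: r0=0xaf r1=0x48 r2=0x2d r3=0x83 r4=0x4c r5=0x25  N=0 Z=0
after  3: r0=0xaf r1=0x48 r2=0x2d r3=0x83 r4=0xaf r5=0x25  N=1 Z=0
after  4: r0=0xaf r1=0x48 r2=0xa7 r3=0x83 r4=0xaf r5=0x25  N=1 Z=0
after  5: r0=0xaf r1=0x48 r2=0xa7 r3=0x83 r4=0xaf r5=0xaf  N=1 Z=0
after  6: r0=0xaf r1=0x08 r2=0xa7 r3=0x83 r4=0xaf r5=0xaf  N=0 Z=0
-- IRQ taken; context saved, return-PC = 7 --

FLAGS = (N=0, Z=0)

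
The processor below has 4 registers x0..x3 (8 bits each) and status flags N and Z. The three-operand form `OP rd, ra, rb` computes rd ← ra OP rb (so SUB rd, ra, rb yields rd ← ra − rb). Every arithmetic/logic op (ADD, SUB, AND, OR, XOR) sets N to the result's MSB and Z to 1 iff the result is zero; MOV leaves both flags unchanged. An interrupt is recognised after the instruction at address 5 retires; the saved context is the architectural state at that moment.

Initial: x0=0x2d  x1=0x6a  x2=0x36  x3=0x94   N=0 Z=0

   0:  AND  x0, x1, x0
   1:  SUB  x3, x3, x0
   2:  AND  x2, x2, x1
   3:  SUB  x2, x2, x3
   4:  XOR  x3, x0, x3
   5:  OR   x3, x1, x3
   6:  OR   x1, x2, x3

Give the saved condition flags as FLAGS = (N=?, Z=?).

after  0: x0=0x28 x1=0x6a x2=0x36 x3=0x94  N=0 Z=0
after  1: x0=0x28 x1=0x6a x2=0x36 x3=0x6c  N=0 Z=0
after  2: x0=0x28 x1=0x6a x2=0x22 x3=0x6c  N=0 Z=0
after  3: x0=0x28 x1=0x6a x2=0xb6 x3=0x6c  N=1 Z=0
after  4: x0=0x28 x1=0x6a x2=0xb6 x3=0x44  N=0 Z=0
after  5: x0=0x28 x1=0x6a x2=0xb6 x3=0x6e  N=0 Z=0
-- IRQ taken; context saved, return-PC = 6 --

FLAGS = (N=0, Z=0)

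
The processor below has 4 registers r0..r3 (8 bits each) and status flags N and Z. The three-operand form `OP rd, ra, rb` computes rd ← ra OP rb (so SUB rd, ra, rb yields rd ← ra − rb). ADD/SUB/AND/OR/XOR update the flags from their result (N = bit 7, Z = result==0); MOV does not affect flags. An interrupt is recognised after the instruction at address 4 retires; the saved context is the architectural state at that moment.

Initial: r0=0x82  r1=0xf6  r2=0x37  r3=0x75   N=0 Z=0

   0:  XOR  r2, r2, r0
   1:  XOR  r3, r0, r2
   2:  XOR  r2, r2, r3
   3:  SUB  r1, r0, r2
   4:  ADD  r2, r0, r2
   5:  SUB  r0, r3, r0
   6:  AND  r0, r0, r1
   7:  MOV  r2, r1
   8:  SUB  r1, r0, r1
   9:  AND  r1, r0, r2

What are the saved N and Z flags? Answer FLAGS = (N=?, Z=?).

FLAGS = (N=0, Z=0)

after  0: r0=0x82 r1=0xf6 r2=0xb5 r3=0x75  N=1 Z=0
after  1: r0=0x82 r1=0xf6 r2=0xb5 r3=0x37  N=0 Z=0
after  2: r0=0x82 r1=0xf6 r2=0x82 r3=0x37  N=1 Z=0
after  3: r0=0x82 r1=0x00 r2=0x82 r3=0x37  N=0 Z=1
after  4: r0=0x82 r1=0x00 r2=0x04 r3=0x37  N=0 Z=0
-- IRQ taken; context saved, return-PC = 5 --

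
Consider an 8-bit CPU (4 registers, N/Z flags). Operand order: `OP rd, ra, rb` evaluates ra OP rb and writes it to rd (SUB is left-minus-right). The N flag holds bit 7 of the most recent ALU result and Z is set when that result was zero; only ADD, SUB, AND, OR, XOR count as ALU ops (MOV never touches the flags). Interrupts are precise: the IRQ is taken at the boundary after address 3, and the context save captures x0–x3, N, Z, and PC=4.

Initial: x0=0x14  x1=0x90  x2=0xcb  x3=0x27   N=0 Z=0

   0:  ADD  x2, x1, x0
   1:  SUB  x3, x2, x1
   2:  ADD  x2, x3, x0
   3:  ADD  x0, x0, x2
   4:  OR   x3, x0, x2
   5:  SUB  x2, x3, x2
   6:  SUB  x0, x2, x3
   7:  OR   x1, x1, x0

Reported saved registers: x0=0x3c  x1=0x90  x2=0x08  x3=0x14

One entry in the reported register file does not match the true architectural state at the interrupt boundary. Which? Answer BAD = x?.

after  0: x0=0x14 x1=0x90 x2=0xa4 x3=0x27  N=1 Z=0
after  1: x0=0x14 x1=0x90 x2=0xa4 x3=0x14  N=0 Z=0
after  2: x0=0x14 x1=0x90 x2=0x28 x3=0x14  N=0 Z=0
after  3: x0=0x3c x1=0x90 x2=0x28 x3=0x14  N=0 Z=0
-- IRQ taken; context saved, return-PC = 4 --
mismatch: x2: reported 0x08 vs actual 0x28

BAD = x2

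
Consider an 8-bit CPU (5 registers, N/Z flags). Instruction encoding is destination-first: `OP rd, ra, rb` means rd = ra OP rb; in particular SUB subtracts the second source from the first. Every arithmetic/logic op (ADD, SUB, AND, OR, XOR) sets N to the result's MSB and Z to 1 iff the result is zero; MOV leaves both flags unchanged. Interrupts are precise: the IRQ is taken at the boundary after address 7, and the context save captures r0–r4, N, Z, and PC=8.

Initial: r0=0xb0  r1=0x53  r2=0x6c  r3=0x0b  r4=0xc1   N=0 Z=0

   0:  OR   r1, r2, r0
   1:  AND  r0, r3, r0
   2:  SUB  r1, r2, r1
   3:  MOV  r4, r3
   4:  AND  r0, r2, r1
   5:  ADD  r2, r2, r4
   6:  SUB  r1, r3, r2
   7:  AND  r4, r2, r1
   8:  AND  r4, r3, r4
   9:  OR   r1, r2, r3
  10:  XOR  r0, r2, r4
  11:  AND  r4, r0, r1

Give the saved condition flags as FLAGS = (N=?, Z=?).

after  0: r0=0xb0 r1=0xfc r2=0x6c r3=0x0b r4=0xc1  N=1 Z=0
after  1: r0=0x00 r1=0xfc r2=0x6c r3=0x0b r4=0xc1  N=0 Z=1
after  2: r0=0x00 r1=0x70 r2=0x6c r3=0x0b r4=0xc1  N=0 Z=0
after  3: r0=0x00 r1=0x70 r2=0x6c r3=0x0b r4=0x0b  N=0 Z=0
after  4: r0=0x60 r1=0x70 r2=0x6c r3=0x0b r4=0x0b  N=0 Z=0
after  5: r0=0x60 r1=0x70 r2=0x77 r3=0x0b r4=0x0b  N=0 Z=0
after  6: r0=0x60 r1=0x94 r2=0x77 r3=0x0b r4=0x0b  N=1 Z=0
after  7: r0=0x60 r1=0x94 r2=0x77 r3=0x0b r4=0x14  N=0 Z=0
-- IRQ taken; context saved, return-PC = 8 --

FLAGS = (N=0, Z=0)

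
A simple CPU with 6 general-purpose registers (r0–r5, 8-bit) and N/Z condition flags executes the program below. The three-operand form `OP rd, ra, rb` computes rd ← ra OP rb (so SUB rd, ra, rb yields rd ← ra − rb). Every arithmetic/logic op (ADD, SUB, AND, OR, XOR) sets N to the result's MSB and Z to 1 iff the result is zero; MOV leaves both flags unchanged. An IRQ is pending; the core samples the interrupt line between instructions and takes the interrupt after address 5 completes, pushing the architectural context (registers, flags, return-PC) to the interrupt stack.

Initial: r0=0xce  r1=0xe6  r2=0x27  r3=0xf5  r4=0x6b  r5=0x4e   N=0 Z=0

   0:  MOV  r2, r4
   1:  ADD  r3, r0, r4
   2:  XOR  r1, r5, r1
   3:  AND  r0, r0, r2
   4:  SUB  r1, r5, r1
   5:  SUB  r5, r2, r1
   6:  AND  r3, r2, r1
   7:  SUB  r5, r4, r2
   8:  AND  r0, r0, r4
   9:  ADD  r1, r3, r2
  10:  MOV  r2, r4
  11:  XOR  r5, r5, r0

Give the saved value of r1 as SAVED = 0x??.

SAVED = 0xa6

after  0: r0=0xce r1=0xe6 r2=0x6b r3=0xf5 r4=0x6b r5=0x4e  N=0 Z=0
after  1: r0=0xce r1=0xe6 r2=0x6b r3=0x39 r4=0x6b r5=0x4e  N=0 Z=0
after  2: r0=0xce r1=0xa8 r2=0x6b r3=0x39 r4=0x6b r5=0x4e  N=1 Z=0
after  3: r0=0x4a r1=0xa8 r2=0x6b r3=0x39 r4=0x6b r5=0x4e  N=0 Z=0
after  4: r0=0x4a r1=0xa6 r2=0x6b r3=0x39 r4=0x6b r5=0x4e  N=1 Z=0
after  5: r0=0x4a r1=0xa6 r2=0x6b r3=0x39 r4=0x6b r5=0xc5  N=1 Z=0
-- IRQ taken; context saved, return-PC = 6 --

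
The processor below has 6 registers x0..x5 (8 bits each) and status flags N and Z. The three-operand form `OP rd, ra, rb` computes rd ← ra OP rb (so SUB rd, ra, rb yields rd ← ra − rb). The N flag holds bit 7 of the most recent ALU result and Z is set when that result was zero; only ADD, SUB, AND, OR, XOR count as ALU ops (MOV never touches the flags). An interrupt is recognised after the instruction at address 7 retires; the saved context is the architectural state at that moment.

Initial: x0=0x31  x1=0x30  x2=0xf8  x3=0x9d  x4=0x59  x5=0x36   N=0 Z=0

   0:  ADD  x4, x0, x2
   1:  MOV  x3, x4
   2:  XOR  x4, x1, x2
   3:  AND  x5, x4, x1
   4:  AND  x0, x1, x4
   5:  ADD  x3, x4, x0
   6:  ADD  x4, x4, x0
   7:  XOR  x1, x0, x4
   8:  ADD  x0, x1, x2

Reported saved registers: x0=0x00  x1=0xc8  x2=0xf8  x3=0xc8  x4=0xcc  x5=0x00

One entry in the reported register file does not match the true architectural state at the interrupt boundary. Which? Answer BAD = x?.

BAD = x4

after  0: x0=0x31 x1=0x30 x2=0xf8 x3=0x9d x4=0x29 x5=0x36  N=0 Z=0
after  1: x0=0x31 x1=0x30 x2=0xf8 x3=0x29 x4=0x29 x5=0x36  N=0 Z=0
after  2: x0=0x31 x1=0x30 x2=0xf8 x3=0x29 x4=0xc8 x5=0x36  N=1 Z=0
after  3: x0=0x31 x1=0x30 x2=0xf8 x3=0x29 x4=0xc8 x5=0x00  N=0 Z=1
after  4: x0=0x00 x1=0x30 x2=0xf8 x3=0x29 x4=0xc8 x5=0x00  N=0 Z=1
after  5: x0=0x00 x1=0x30 x2=0xf8 x3=0xc8 x4=0xc8 x5=0x00  N=1 Z=0
after  6: x0=0x00 x1=0x30 x2=0xf8 x3=0xc8 x4=0xc8 x5=0x00  N=1 Z=0
after  7: x0=0x00 x1=0xc8 x2=0xf8 x3=0xc8 x4=0xc8 x5=0x00  N=1 Z=0
-- IRQ taken; context saved, return-PC = 8 --
mismatch: x4: reported 0xcc vs actual 0xc8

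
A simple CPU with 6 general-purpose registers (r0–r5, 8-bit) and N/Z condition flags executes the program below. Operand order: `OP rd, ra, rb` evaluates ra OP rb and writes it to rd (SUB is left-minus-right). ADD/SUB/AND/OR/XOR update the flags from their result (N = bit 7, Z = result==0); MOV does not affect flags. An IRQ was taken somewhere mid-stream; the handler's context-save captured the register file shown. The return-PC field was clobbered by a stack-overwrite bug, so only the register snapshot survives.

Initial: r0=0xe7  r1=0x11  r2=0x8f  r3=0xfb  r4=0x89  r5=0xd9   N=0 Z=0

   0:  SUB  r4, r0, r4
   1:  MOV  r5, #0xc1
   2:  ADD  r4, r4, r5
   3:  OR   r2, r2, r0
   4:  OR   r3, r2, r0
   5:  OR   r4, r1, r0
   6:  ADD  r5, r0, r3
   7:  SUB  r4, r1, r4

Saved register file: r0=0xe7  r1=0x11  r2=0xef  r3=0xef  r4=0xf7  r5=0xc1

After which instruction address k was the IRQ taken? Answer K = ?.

after  0: r0=0xe7 r1=0x11 r2=0x8f r3=0xfb r4=0x5e r5=0xd9  N=0 Z=0
after  1: r0=0xe7 r1=0x11 r2=0x8f r3=0xfb r4=0x5e r5=0xc1  N=0 Z=0
after  2: r0=0xe7 r1=0x11 r2=0x8f r3=0xfb r4=0x1f r5=0xc1  N=0 Z=0
after  3: r0=0xe7 r1=0x11 r2=0xef r3=0xfb r4=0x1f r5=0xc1  N=1 Z=0
after  4: r0=0xe7 r1=0x11 r2=0xef r3=0xef r4=0x1f r5=0xc1  N=1 Z=0
after  5: r0=0xe7 r1=0x11 r2=0xef r3=0xef r4=0xf7 r5=0xc1  N=1 Z=0
-- IRQ taken; context saved, return-PC = 6 --

K = 5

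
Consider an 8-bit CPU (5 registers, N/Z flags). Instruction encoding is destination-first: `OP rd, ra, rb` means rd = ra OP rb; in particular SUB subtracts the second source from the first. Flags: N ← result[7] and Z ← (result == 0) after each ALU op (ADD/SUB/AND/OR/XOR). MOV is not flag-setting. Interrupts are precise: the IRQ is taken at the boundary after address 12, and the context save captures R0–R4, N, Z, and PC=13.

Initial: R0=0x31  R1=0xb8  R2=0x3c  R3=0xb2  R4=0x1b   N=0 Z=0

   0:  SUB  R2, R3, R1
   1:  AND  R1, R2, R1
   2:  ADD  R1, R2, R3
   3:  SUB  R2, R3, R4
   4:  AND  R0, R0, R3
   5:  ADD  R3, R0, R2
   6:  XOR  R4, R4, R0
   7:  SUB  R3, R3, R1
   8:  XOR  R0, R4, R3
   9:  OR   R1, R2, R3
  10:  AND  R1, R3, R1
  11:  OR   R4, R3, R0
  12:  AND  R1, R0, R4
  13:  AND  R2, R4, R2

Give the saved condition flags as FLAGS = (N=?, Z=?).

after  0: R0=0x31 R1=0xb8 R2=0xfa R3=0xb2 R4=0x1b  N=1 Z=0
after  1: R0=0x31 R1=0xb8 R2=0xfa R3=0xb2 R4=0x1b  N=1 Z=0
after  2: R0=0x31 R1=0xac R2=0xfa R3=0xb2 R4=0x1b  N=1 Z=0
after  3: R0=0x31 R1=0xac R2=0x97 R3=0xb2 R4=0x1b  N=1 Z=0
after  4: R0=0x30 R1=0xac R2=0x97 R3=0xb2 R4=0x1b  N=0 Z=0
after  5: R0=0x30 R1=0xac R2=0x97 R3=0xc7 R4=0x1b  N=1 Z=0
after  6: R0=0x30 R1=0xac R2=0x97 R3=0xc7 R4=0x2b  N=0 Z=0
after  7: R0=0x30 R1=0xac R2=0x97 R3=0x1b R4=0x2b  N=0 Z=0
after  8: R0=0x30 R1=0xac R2=0x97 R3=0x1b R4=0x2b  N=0 Z=0
after  9: R0=0x30 R1=0x9f R2=0x97 R3=0x1b R4=0x2b  N=1 Z=0
after 10: R0=0x30 R1=0x1b R2=0x97 R3=0x1b R4=0x2b  N=0 Z=0
after 11: R0=0x30 R1=0x1b R2=0x97 R3=0x1b R4=0x3b  N=0 Z=0
after 12: R0=0x30 R1=0x30 R2=0x97 R3=0x1b R4=0x3b  N=0 Z=0
-- IRQ taken; context saved, return-PC = 13 --

FLAGS = (N=0, Z=0)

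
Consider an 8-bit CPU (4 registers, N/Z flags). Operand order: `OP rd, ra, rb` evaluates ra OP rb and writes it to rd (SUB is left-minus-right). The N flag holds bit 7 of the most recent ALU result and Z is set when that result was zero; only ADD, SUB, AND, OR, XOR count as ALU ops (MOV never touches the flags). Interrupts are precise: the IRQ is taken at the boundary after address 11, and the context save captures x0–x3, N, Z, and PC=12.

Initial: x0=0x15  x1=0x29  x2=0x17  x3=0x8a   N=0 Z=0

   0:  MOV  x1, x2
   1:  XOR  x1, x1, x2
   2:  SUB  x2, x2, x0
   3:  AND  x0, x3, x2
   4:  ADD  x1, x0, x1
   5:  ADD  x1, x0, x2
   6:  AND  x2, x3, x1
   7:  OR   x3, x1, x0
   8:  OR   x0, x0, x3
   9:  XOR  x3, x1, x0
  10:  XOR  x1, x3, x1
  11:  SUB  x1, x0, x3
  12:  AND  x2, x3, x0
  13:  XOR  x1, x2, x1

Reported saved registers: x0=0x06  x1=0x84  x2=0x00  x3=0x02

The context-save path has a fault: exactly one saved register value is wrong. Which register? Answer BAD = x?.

after  0: x0=0x15 x1=0x17 x2=0x17 x3=0x8a  N=0 Z=0
after  1: x0=0x15 x1=0x00 x2=0x17 x3=0x8a  N=0 Z=1
after  2: x0=0x15 x1=0x00 x2=0x02 x3=0x8a  N=0 Z=0
after  3: x0=0x02 x1=0x00 x2=0x02 x3=0x8a  N=0 Z=0
after  4: x0=0x02 x1=0x02 x2=0x02 x3=0x8a  N=0 Z=0
after  5: x0=0x02 x1=0x04 x2=0x02 x3=0x8a  N=0 Z=0
after  6: x0=0x02 x1=0x04 x2=0x00 x3=0x8a  N=0 Z=1
after  7: x0=0x02 x1=0x04 x2=0x00 x3=0x06  N=0 Z=0
after  8: x0=0x06 x1=0x04 x2=0x00 x3=0x06  N=0 Z=0
after  9: x0=0x06 x1=0x04 x2=0x00 x3=0x02  N=0 Z=0
after 10: x0=0x06 x1=0x06 x2=0x00 x3=0x02  N=0 Z=0
after 11: x0=0x06 x1=0x04 x2=0x00 x3=0x02  N=0 Z=0
-- IRQ taken; context saved, return-PC = 12 --
mismatch: x1: reported 0x84 vs actual 0x04

BAD = x1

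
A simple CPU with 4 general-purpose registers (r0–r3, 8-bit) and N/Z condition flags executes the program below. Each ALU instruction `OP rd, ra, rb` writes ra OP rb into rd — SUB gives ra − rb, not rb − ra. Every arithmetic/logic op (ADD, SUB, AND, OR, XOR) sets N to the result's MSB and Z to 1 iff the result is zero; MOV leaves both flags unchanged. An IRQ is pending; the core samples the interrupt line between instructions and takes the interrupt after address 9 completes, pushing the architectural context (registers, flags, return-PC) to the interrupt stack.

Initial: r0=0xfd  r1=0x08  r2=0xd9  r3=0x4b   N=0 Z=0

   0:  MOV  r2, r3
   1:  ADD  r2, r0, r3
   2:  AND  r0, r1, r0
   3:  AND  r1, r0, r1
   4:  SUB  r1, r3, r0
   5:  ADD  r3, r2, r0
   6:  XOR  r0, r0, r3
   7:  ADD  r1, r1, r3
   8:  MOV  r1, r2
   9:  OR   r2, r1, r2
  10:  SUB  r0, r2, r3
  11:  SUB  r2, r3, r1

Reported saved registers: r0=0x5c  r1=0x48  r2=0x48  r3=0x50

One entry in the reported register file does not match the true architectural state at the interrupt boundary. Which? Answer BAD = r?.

after  0: r0=0xfd r1=0x08 r2=0x4b r3=0x4b  N=0 Z=0
after  1: r0=0xfd r1=0x08 r2=0x48 r3=0x4b  N=0 Z=0
after  2: r0=0x08 r1=0x08 r2=0x48 r3=0x4b  N=0 Z=0
after  3: r0=0x08 r1=0x08 r2=0x48 r3=0x4b  N=0 Z=0
after  4: r0=0x08 r1=0x43 r2=0x48 r3=0x4b  N=0 Z=0
after  5: r0=0x08 r1=0x43 r2=0x48 r3=0x50  N=0 Z=0
after  6: r0=0x58 r1=0x43 r2=0x48 r3=0x50  N=0 Z=0
after  7: r0=0x58 r1=0x93 r2=0x48 r3=0x50  N=1 Z=0
after  8: r0=0x58 r1=0x48 r2=0x48 r3=0x50  N=1 Z=0
after  9: r0=0x58 r1=0x48 r2=0x48 r3=0x50  N=0 Z=0
-- IRQ taken; context saved, return-PC = 10 --
mismatch: r0: reported 0x5c vs actual 0x58

BAD = r0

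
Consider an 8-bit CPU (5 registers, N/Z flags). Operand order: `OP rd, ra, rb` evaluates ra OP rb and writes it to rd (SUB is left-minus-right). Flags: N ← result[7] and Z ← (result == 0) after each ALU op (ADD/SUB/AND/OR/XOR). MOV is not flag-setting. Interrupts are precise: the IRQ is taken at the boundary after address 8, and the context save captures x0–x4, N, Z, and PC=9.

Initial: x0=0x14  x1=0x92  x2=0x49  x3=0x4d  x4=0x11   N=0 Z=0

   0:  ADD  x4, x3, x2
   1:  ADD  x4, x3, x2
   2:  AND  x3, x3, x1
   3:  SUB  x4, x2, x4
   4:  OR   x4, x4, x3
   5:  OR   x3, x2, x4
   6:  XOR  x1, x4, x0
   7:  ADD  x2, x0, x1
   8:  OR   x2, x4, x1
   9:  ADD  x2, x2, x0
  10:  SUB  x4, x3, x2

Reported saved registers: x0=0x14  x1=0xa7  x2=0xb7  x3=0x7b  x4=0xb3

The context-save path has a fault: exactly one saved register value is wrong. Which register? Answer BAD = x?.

after  0: x0=0x14 x1=0x92 x2=0x49 x3=0x4d x4=0x96  N=1 Z=0
after  1: x0=0x14 x1=0x92 x2=0x49 x3=0x4d x4=0x96  N=1 Z=0
after  2: x0=0x14 x1=0x92 x2=0x49 x3=0x00 x4=0x96  N=0 Z=1
after  3: x0=0x14 x1=0x92 x2=0x49 x3=0x00 x4=0xb3  N=1 Z=0
after  4: x0=0x14 x1=0x92 x2=0x49 x3=0x00 x4=0xb3  N=1 Z=0
after  5: x0=0x14 x1=0x92 x2=0x49 x3=0xfb x4=0xb3  N=1 Z=0
after  6: x0=0x14 x1=0xa7 x2=0x49 x3=0xfb x4=0xb3  N=1 Z=0
after  7: x0=0x14 x1=0xa7 x2=0xbb x3=0xfb x4=0xb3  N=1 Z=0
after  8: x0=0x14 x1=0xa7 x2=0xb7 x3=0xfb x4=0xb3  N=1 Z=0
-- IRQ taken; context saved, return-PC = 9 --
mismatch: x3: reported 0x7b vs actual 0xfb

BAD = x3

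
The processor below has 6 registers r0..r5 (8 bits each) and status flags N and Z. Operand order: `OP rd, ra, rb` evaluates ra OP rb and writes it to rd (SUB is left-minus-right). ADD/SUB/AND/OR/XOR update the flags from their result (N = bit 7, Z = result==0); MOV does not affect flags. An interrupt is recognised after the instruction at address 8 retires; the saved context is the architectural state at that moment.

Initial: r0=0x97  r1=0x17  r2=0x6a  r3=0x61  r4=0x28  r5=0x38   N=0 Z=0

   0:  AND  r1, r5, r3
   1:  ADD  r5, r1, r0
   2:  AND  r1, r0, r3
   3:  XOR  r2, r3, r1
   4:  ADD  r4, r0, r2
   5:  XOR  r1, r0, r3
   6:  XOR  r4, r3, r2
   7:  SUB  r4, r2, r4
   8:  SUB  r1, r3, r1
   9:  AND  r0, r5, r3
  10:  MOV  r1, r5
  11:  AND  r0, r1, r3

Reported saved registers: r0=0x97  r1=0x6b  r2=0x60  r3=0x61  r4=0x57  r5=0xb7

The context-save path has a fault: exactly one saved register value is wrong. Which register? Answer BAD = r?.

BAD = r4

after  0: r0=0x97 r1=0x20 r2=0x6a r3=0x61 r4=0x28 r5=0x38  N=0 Z=0
after  1: r0=0x97 r1=0x20 r2=0x6a r3=0x61 r4=0x28 r5=0xb7  N=1 Z=0
after  2: r0=0x97 r1=0x01 r2=0x6a r3=0x61 r4=0x28 r5=0xb7  N=0 Z=0
after  3: r0=0x97 r1=0x01 r2=0x60 r3=0x61 r4=0x28 r5=0xb7  N=0 Z=0
after  4: r0=0x97 r1=0x01 r2=0x60 r3=0x61 r4=0xf7 r5=0xb7  N=1 Z=0
after  5: r0=0x97 r1=0xf6 r2=0x60 r3=0x61 r4=0xf7 r5=0xb7  N=1 Z=0
after  6: r0=0x97 r1=0xf6 r2=0x60 r3=0x61 r4=0x01 r5=0xb7  N=0 Z=0
after  7: r0=0x97 r1=0xf6 r2=0x60 r3=0x61 r4=0x5f r5=0xb7  N=0 Z=0
after  8: r0=0x97 r1=0x6b r2=0x60 r3=0x61 r4=0x5f r5=0xb7  N=0 Z=0
-- IRQ taken; context saved, return-PC = 9 --
mismatch: r4: reported 0x57 vs actual 0x5f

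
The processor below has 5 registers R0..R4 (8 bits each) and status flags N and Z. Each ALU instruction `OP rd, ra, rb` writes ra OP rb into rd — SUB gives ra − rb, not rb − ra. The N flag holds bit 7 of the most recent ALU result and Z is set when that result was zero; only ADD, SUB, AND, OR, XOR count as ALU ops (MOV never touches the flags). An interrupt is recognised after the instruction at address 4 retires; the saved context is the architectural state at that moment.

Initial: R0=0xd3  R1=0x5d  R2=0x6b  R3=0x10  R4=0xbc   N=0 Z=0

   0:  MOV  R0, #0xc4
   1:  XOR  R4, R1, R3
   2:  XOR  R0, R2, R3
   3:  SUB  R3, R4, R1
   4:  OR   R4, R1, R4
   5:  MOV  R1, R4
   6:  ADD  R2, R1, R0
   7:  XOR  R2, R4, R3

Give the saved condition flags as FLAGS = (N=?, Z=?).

FLAGS = (N=0, Z=0)

after  0: R0=0xc4 R1=0x5d R2=0x6b R3=0x10 R4=0xbc  N=0 Z=0
after  1: R0=0xc4 R1=0x5d R2=0x6b R3=0x10 R4=0x4d  N=0 Z=0
after  2: R0=0x7b R1=0x5d R2=0x6b R3=0x10 R4=0x4d  N=0 Z=0
after  3: R0=0x7b R1=0x5d R2=0x6b R3=0xf0 R4=0x4d  N=1 Z=0
after  4: R0=0x7b R1=0x5d R2=0x6b R3=0xf0 R4=0x5d  N=0 Z=0
-- IRQ taken; context saved, return-PC = 5 --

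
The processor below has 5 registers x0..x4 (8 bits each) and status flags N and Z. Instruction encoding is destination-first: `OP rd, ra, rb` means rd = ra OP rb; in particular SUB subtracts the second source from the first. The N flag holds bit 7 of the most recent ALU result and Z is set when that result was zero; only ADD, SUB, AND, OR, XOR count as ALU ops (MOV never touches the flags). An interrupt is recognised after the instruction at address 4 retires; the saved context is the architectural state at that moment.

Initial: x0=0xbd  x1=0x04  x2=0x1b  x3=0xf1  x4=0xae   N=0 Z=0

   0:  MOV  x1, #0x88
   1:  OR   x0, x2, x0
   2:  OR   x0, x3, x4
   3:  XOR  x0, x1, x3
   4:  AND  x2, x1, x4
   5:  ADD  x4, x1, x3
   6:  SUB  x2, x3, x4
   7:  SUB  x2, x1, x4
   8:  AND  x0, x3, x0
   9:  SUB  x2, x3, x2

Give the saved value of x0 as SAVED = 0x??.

SAVED = 0x79

after  0: x0=0xbd x1=0x88 x2=0x1b x3=0xf1 x4=0xae  N=0 Z=0
after  1: x0=0xbf x1=0x88 x2=0x1b x3=0xf1 x4=0xae  N=1 Z=0
after  2: x0=0xff x1=0x88 x2=0x1b x3=0xf1 x4=0xae  N=1 Z=0
after  3: x0=0x79 x1=0x88 x2=0x1b x3=0xf1 x4=0xae  N=0 Z=0
after  4: x0=0x79 x1=0x88 x2=0x88 x3=0xf1 x4=0xae  N=1 Z=0
-- IRQ taken; context saved, return-PC = 5 --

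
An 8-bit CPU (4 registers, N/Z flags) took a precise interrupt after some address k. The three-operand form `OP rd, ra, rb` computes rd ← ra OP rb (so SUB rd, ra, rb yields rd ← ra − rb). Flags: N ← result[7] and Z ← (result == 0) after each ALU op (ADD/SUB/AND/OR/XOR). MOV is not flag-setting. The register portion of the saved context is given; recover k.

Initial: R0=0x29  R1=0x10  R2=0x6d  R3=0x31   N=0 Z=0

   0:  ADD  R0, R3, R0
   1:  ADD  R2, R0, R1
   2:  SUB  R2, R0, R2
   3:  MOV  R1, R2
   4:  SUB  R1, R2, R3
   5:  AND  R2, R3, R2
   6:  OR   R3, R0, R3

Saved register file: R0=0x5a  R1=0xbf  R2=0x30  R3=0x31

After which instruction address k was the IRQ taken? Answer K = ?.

after  0: R0=0x5a R1=0x10 R2=0x6d R3=0x31  N=0 Z=0
after  1: R0=0x5a R1=0x10 R2=0x6a R3=0x31  N=0 Z=0
after  2: R0=0x5a R1=0x10 R2=0xf0 R3=0x31  N=1 Z=0
after  3: R0=0x5a R1=0xf0 R2=0xf0 R3=0x31  N=1 Z=0
after  4: R0=0x5a R1=0xbf R2=0xf0 R3=0x31  N=1 Z=0
after  5: R0=0x5a R1=0xbf R2=0x30 R3=0x31  N=0 Z=0
-- IRQ taken; context saved, return-PC = 6 --

K = 5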